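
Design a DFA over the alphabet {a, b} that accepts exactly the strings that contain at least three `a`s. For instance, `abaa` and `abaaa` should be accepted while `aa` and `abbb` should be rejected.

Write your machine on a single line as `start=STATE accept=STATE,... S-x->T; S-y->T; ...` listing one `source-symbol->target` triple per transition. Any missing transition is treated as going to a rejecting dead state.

Only the number of `a`s matters, and only up to 4. Make a chain S0 → S1 → S2 → S3 → S4 advanced by each `a` (with S4 absorbing); every other symbol self-loops. The accepting set is {S3, S4}.
With 5 states:
        a   b  
>  S0   S1  S0 
   S1   S2  S1 
   S2   S3  S2 
 * S3   S4  S3 
 * S4   S4  S4 
(> = start, * = accepting)

start=S0; accept=S3,S4; S0-a->S1; S0-b->S0; S1-a->S2; S1-b->S1; S2-a->S3; S2-b->S2; S3-a->S4; S3-b->S3; S4-a->S4; S4-b->S4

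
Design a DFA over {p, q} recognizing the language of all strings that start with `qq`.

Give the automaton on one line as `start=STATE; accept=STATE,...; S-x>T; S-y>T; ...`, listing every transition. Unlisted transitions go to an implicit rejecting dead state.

Check the first 2 symbols one by one: s0 through s1 record how many have matched `qq` so far; any wrong symbol goes to the dead state s3. After all 2 match we enter the accepting sink s2.
        p   q  
>  s0   s3  s1 
   s1   s3  s2 
 * s2   s2  s2 
   s3   s3  s3 
(> = start, * = accepting)

start=s0; accept=s2; s0-p>s3; s0-q>s1; s1-p>s3; s1-q>s2; s2-p>s2; s2-q>s2; s3-p>s3; s3-q>s3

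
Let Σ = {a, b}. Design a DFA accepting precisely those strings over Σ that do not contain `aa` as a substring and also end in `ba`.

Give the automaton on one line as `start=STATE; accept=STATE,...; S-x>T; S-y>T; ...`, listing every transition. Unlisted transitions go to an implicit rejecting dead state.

start=q0; accept=q4; q0-a>q1; q0-b>q2; q1-a>q3; q1-b>q2; q2-a>q4; q2-b>q2; q3-a>q3; q3-b>q3; q4-a>q3; q4-b>q2

Build one automaton per condition and run them in lockstep. The first has 3 states tracking partial matches of the forbidden pattern `aa`; the second has 3 states tracking how much of the suffix `ba` has currently been matched. A product state is a pair (one from each), accepting exactly when both do. Equivalent product states are then merged.
A 5-state machine:
        a   b  
>  q0   q1  q2 
   q1   q3  q2 
   q2   q4  q2 
   q3   q3  q3 
 * q4   q3  q2 
(> = start, * = accepting)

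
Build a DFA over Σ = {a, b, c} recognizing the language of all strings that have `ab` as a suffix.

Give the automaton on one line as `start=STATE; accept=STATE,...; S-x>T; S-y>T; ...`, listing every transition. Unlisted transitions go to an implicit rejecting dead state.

start=S0; accept=S2; S0-a>S1; S0-b>S0; S0-c>S0; S1-a>S1; S1-b>S2; S1-c>S0; S2-a>S1; S2-b>S0; S2-c>S0

Remember how much of `ab` the current input suffix matches. State S0 means no match yet; S1 means the last symbol is `a`; S2 means the last 2 symbols are `ab`. Only S2 accepts. On a mismatch, fall back to the longest proper suffix that is still a prefix of `ab`.
        a   b   c  
>  S0   S1  S0  S0 
   S1   S1  S2  S0 
 * S2   S1  S0  S0 
(> = start, * = accepting)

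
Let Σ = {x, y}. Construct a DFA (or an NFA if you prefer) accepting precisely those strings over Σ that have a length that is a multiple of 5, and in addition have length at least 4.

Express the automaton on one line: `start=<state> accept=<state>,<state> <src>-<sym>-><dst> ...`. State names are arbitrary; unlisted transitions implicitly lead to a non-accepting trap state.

Build one automaton per condition and run them in lockstep. The first has 5 states tracking the input length modulo 5; the second has 6 states tracking the input length, saturating at 5. A product state is a pair (one from each), accepting exactly when both do.
10 states suffice.
        x   y  
>  s0   s1  s1 
   s1   s2  s2 
   s2   s3  s3 
   s3   s4  s4 
   s4   s5  s5 
 * s5   s6  s6 
   s6   s7  s7 
   s7   s8  s8 
   s8   s9  s9 
   s9   s5  s5 
(> = start, * = accepting)

start=s0 accept=s5 s0-x->s1 s0-y->s1 s1-x->s2 s1-y->s2 s2-x->s3 s2-y->s3 s3-x->s4 s3-y->s4 s4-x->s5 s4-y->s5 s5-x->s6 s5-y->s6 s6-x->s7 s6-y->s7 s7-x->s8 s7-y->s8 s8-x->s9 s8-y->s9 s9-x->s5 s9-y->s5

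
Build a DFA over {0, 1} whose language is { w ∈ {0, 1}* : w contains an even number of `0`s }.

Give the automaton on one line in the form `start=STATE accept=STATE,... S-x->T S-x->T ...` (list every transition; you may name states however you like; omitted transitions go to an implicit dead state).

start=q0 accept=q0 q0-0->q1 q0-1->q0 q1-0->q0 q1-1->q1

Keep the running count of `0`s modulo 2: each `0` advances along the cycle q0 → q1 → q0 while other symbols loop. Accept at q0.
        0   1  
>* q0   q1  q0 
   q1   q0  q1 
(> = start, * = accepting)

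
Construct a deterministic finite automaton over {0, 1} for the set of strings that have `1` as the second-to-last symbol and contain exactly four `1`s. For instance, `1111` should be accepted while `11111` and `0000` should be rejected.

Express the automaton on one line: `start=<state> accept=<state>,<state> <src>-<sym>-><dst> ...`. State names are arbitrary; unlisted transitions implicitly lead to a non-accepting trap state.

Build one automaton per condition and run them in lockstep. The first has 7 states tracking the last 2 symbols read; the second has 6 states tracking the count of `1`s, saturating at 5. A product state is a pair (one from each), accepting exactly when both do. Minimizing collapses redundant product states.
9 states suffice.
       0  1 
>  A   A  B 
   B   B  C 
   C   C  D 
   D   E  F 
   E   E  G 
 * F   H  I 
   G   H  I 
 * H   I  I 
   I   I  I 
(> = start, * = accepting)

start=A accept=F,H A-0->A A-1->B B-0->B B-1->C C-0->C C-1->D D-0->E D-1->F E-0->E E-1->G F-0->H F-1->I G-0->H G-1->I H-0->I H-1->I I-0->I I-1->I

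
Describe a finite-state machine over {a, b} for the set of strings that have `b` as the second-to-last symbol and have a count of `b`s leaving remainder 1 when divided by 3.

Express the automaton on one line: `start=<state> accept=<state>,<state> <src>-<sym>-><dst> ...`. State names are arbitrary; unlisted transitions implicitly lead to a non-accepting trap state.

start=S0 accept=S2,S6 S0-a->S0 S0-b->S1 S1-a->S2 S1-b->S3 S2-a->S4 S2-b->S3 S3-a->S3 S3-b->S5 S4-a->S4 S4-b->S3 S5-a->S0 S5-b->S6 S6-a->S2 S6-b->S3

Run two small machines in parallel and take their product. The first has 7 states tracking the last 2 symbols read; the second has 3 states tracking the count of `b`s modulo 3. A product state is a pair (one from each), accepting exactly when both do. Minimizing collapses redundant product states.
A 7-state machine:
        a   b  
>  S0   S0  S1 
   S1   S2  S3 
 * S2   S4  S3 
   S3   S3  S5 
   S4   S4  S3 
   S5   S0  S6 
 * S6   S2  S3 
(> = start, * = accepting)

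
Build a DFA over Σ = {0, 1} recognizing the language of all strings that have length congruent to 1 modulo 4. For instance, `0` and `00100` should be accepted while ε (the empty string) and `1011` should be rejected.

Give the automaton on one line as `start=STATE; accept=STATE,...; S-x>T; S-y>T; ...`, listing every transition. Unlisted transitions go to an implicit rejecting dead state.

Count input length modulo 4: every symbol advances one step around the cycle s0 → s1 → s2 → s3 → s0. Accept at s1.
4 states suffice.
        0   1  
>  s0   s1  s1 
 * s1   s2  s2 
   s2   s3  s3 
   s3   s0  s0 
(> = start, * = accepting)

start=s0; accept=s1; s0-0>s1; s0-1>s1; s1-0>s2; s1-1>s2; s2-0>s3; s2-1>s3; s3-0>s0; s3-1>s0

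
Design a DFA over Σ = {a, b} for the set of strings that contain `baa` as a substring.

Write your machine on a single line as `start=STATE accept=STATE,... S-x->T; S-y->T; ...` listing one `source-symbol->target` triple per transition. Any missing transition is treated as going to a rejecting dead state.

States q0..q2 record the length of the longest prefix of `baa` that matches the current input suffix. Reaching q3 means `baa` has been seen, and we stay there forever. Accept from q3.
A 4-state machine:
        a   b  
>  q0   q0  q1 
   q1   q2  q1 
   q2   q3  q1 
 * q3   q3  q3 
(> = start, * = accepting)

start=q0; accept=q3; q0-a->q0; q0-b->q1; q1-a->q2; q1-b->q1; q2-a->q3; q2-b->q1; q3-a->q3; q3-b->q3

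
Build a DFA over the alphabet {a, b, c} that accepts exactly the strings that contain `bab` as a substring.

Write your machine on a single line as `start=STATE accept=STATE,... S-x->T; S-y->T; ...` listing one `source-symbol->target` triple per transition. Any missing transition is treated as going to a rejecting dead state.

States S0..S2 record the length of the longest prefix of `bab` that matches the current input suffix. Reaching S3 means `bab` has been seen, and we stay there forever. Accept from S3.
4 states suffice.
        a   b   c  
>  S0   S0  S1  S0 
   S1   S2  S1  S0 
   S2   S0  S3  S0 
 * S3   S3  S3  S3 
(> = start, * = accepting)

start=S0; accept=S3; S0-a->S0; S0-b->S1; S0-c->S0; S1-a->S2; S1-b->S1; S1-c->S0; S2-a->S0; S2-b->S3; S2-c->S0; S3-a->S3; S3-b->S3; S3-c->S3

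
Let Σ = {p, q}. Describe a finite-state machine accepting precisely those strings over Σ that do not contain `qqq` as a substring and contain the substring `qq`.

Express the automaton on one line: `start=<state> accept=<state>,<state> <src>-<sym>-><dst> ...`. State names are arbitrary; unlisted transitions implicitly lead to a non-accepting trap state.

Handle the two conditions separately and then intersect. The first has 4 states tracking partial matches of the forbidden pattern `qqq`; the second has 3 states tracking whether and how much of `qq` has been seen. A product state is a pair (one from each), accepting exactly when both do.
6 states suffice.
       p  q 
>  A   A  B 
   B   A  C 
 * C   D  E 
 * D   D  F 
   E   E  E 
 * F   D  C 
(> = start, * = accepting)

start=A accept=C,D,F A-p->A A-q->B B-p->A B-q->C C-p->D C-q->E D-p->D D-q->F E-p->E E-q->E F-p->D F-q->C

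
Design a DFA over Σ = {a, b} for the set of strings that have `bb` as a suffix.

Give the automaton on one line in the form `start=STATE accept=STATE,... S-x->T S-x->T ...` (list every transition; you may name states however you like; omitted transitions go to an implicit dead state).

start=S0 accept=S2 S0-a->S0 S0-b->S1 S1-a->S0 S1-b->S2 S2-a->S0 S2-b->S2

Let each state record the length of the longest suffix of the input read so far that is also a prefix of `bb`. S1 means the last symbol is `b`; S2 means the last 2 symbols are `bb`. Accept only at S2, where the string currently ends in `bb`.
3 states suffice.
        a   b  
>  S0   S0  S1 
   S1   S0  S2 
 * S2   S0  S2 
(> = start, * = accepting)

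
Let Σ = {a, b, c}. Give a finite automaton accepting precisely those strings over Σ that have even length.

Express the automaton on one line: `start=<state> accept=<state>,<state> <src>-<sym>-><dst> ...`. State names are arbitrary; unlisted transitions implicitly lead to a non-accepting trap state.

Only the length mod 2 matters, so use a 2-cycle: from any state, every input symbol moves to the next state, wrapping S1 back to S0. Mark S0 accepting.
A 2-state machine:
        a   b   c  
>* S0   S1  S1  S1 
   S1   S0  S0  S0 
(> = start, * = accepting)

start=S0 accept=S0 S0-a->S1 S0-b->S1 S0-c->S1 S1-a->S0 S1-b->S0 S1-c->S0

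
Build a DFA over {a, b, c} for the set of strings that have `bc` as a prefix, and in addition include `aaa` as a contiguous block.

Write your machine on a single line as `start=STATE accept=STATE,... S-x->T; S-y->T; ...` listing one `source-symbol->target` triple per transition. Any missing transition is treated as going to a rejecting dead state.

start=q0; accept=q6; q0-a->q1; q0-b->q2; q0-c->q1; q1-a->q1; q1-b->q1; q1-c->q1; q2-a->q1; q2-b->q1; q2-c->q3; q3-a->q4; q3-b->q3; q3-c->q3; q4-a->q5; q4-b->q3; q4-c->q3; q5-a->q6; q5-b->q3; q5-c->q3; q6-a->q6; q6-b->q6; q6-c->q6

Run two small machines in parallel and take their product. The first has 4 states tracking whether the input so far still matches the prefix `bc`; the second has 4 states tracking whether and how much of `aaa` has been seen. A product state is a pair (one from each), accepting exactly when both do. Minimizing collapses redundant product states.
        a   b   c  
>  q0   q1  q2  q1 
   q1   q1  q1  q1 
   q2   q1  q1  q3 
   q3   q4  q3  q3 
   q4   q5  q3  q3 
   q5   q6  q3  q3 
 * q6   q6  q6  q6 
(> = start, * = accepting)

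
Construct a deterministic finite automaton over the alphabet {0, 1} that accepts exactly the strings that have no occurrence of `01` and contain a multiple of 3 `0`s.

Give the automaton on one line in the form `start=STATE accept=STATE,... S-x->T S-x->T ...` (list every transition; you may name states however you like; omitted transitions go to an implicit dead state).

Build one automaton per condition and run them in lockstep. One (3 states) tracks partial matches of the forbidden pattern `01`; the other (3 states) tracks the count of `0`s modulo 3. Each combined state is a pair, one component from each; accept when both components accept.
7 states suffice.
        0   1  
>* q0   q1  q0 
   q1   q2  q3 
   q2   q4  q5 
   q3   q5  q3 
 * q4   q1  q6 
   q5   q6  q5 
   q6   q3  q6 
(> = start, * = accepting)

start=q0 accept=q0,q4 q0-0->q1 q0-1->q0 q1-0->q2 q1-1->q3 q2-0->q4 q2-1->q5 q3-0->q5 q3-1->q3 q4-0->q1 q4-1->q6 q5-0->q6 q5-1->q5 q6-0->q3 q6-1->q6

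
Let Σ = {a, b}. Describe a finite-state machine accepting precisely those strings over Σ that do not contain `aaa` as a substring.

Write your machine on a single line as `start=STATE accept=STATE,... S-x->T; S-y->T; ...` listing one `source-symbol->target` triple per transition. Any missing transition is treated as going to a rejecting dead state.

start=s0; accept=s0,s1,s2; s0-a->s1; s0-b->s0; s1-a->s2; s1-b->s0; s2-a->s3; s2-b->s0; s3-a->s3; s3-b->s3

This is the complement of 'contains `aaa`'. Use the same substring-matching states — s0 through s3 holding how much of `aaa` has just been matched — but flip the accepting set: everything except the trap s3 accepts.
With 4 states:
        a   b  
>* s0   s1  s0 
 * s1   s2  s0 
 * s2   s3  s0 
   s3   s3  s3 
(> = start, * = accepting)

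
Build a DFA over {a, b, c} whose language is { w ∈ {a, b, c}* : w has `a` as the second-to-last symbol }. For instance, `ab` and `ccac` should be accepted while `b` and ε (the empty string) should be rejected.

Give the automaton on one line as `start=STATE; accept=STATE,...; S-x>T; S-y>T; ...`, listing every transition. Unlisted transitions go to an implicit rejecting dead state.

start=q0; accept=q4,q5,q6; q0-a>q1; q0-b>q2; q0-c>q3; q1-a>q4; q1-b>q5; q1-c>q6; q2-a>q7; q2-b>q8; q2-c>q9; q3-a>q10; q3-b>q11; q3-c>q12; q4-a>q4; q4-b>q5; q4-c>q6; q5-a>q7; q5-b>q8; q5-c>q9; q6-a>q10; q6-b>q11; q6-c>q12; q7-a>q4; q7-b>q5; q7-c>q6; q8-a>q7; q8-b>q8; q8-c>q9; q9-a>q10; q9-b>q11; q9-c>q12; q10-a>q4; q10-b>q5; q10-c>q6; q11-a>q7; q11-b>q8; q11-c>q9; q12-a>q10; q12-b>q11; q12-c>q12

A DFA must remember the last 2 symbols (since which symbol is second-to-last isn't known until the input ends). Use one state per possible window of the last ≤2 symbols; accept from those whose window starts with `a`.
          a    b    c  
>  q0     q1   q2   q3 
   q1     q4   q5   q6 
   q2     q7   q8   q9 
   q3    q10  q11  q12 
 * q4     q4   q5   q6 
 * q5     q7   q8   q9 
 * q6    q10  q11  q12 
   q7     q4   q5   q6 
   q8     q7   q8   q9 
   q9    q10  q11  q12 
   q10    q4   q5   q6 
   q11    q7   q8   q9 
   q12   q10  q11  q12 
(> = start, * = accepting)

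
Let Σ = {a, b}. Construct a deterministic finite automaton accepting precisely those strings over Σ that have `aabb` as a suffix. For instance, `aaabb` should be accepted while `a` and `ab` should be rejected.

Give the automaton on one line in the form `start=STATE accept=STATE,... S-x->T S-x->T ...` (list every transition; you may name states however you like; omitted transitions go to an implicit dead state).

start=q0 accept=q4 q0-a->q1 q0-b->q0 q1-a->q2 q1-b->q0 q2-a->q2 q2-b->q3 q3-a->q1 q3-b->q4 q4-a->q1 q4-b->q0

Let each state record the length of the longest suffix of the input read so far that is also a prefix of `aabb`. q1 means the last symbol is `a`; q2 means the last 2 symbols are `aa`; q3 means the last 3 symbols are `aab`; q4 means the last 4 symbols are `aabb`. Accept only at q4, where the string currently ends in `aabb`.
        a   b  
>  q0   q1  q0 
   q1   q2  q0 
   q2   q2  q3 
   q3   q1  q4 
 * q4   q1  q0 
(> = start, * = accepting)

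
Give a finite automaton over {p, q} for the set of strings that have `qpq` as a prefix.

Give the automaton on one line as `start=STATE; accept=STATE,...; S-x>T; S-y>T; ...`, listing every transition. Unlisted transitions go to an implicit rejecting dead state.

Check the first 3 symbols one by one: S0 through S2 record how many have matched `qpq` so far; any wrong symbol goes to the dead state S4. After all 3 match we enter the accepting sink S3.
A 5-state machine:
        p   q  
>  S0   S4  S1 
   S1   S2  S4 
   S2   S4  S3 
 * S3   S3  S3 
   S4   S4  S4 
(> = start, * = accepting)

start=S0; accept=S3; S0-p>S4; S0-q>S1; S1-p>S2; S1-q>S4; S2-p>S4; S2-q>S3; S3-p>S3; S3-q>S3; S4-p>S4; S4-q>S4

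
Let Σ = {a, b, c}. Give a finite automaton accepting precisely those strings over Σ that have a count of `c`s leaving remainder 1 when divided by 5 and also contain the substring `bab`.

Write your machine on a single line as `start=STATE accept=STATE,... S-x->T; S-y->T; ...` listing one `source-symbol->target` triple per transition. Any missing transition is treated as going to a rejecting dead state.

start=S0; accept=S10; S0-a->S0; S0-b->S1; S0-c->S2; S1-a->S3; S1-b->S1; S1-c->S2; S2-a->S2; S2-b->S4; S2-c->S5; S3-a->S0; S3-b->S6; S3-c->S2; S4-a->S7; S4-b->S4; S4-c->S5; S5-a->S5; S5-b->S8; S5-c->S9; S6-a->S6; S6-b->S6; S6-c->S10; S7-a->S2; S7-b->S10; S7-c->S5; S8-a->S11; S8-b->S8; S8-c->S9; S9-a->S9; S9-b->S12; S9-c->S13; S10-a->S10; S10-b->S10; S10-c->S14; S11-a->S5; S11-b->S14; S11-c->S9; S12-a->S15; S12-b->S12; S12-c->S13; S13-a->S13; S13-b->S16; S13-c->S0; S14-a->S14; S14-b->S14; S14-c->S17; S15-a->S9; S15-b->S17; S15-c->S13; S16-a->S18; S16-b->S16; S16-c->S0; S17-a->S17; S17-b->S17; S17-c->S19; S18-a->S13; S18-b->S19; S18-c->S0; S19-a->S19; S19-b->S19; S19-c->S6

Handle the two conditions separately and then intersect. One (5 states) tracks the count of `c`s modulo 5; the other (4 states) tracks whether and how much of `bab` has been seen. Each combined state is a pair, one component from each; accept when both components accept.
A 20-state machine:
          a    b    c  
>  S0     S0   S1   S2 
   S1     S3   S1   S2 
   S2     S2   S4   S5 
   S3     S0   S6   S2 
   S4     S7   S4   S5 
   S5     S5   S8   S9 
   S6     S6   S6  S10 
   S7     S2  S10   S5 
   S8    S11   S8   S9 
   S9     S9  S12  S13 
 * S10   S10  S10  S14 
   S11    S5  S14   S9 
   S12   S15  S12  S13 
   S13   S13  S16   S0 
   S14   S14  S14  S17 
   S15    S9  S17  S13 
   S16   S18  S16   S0 
   S17   S17  S17  S19 
   S18   S13  S19   S0 
   S19   S19  S19   S6 
(> = start, * = accepting)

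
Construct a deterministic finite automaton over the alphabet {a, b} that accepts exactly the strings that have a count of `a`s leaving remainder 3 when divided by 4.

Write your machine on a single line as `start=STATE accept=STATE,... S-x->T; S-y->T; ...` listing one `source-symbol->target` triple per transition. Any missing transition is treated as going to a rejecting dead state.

The only thing that matters is how many `a`s have appeared, reduced mod 4. Use one state per residue: s0 for 0, …, s3 for 3. Reading `a` moves to the next residue; anything else stays put. s3 is accepting.
A 4-state machine:
        a   b  
>  s0   s1  s0 
   s1   s2  s1 
   s2   s3  s2 
 * s3   s0  s3 
(> = start, * = accepting)

start=s0; accept=s3; s0-a->s1; s0-b->s0; s1-a->s2; s1-b->s1; s2-a->s3; s2-b->s2; s3-a->s0; s3-b->s3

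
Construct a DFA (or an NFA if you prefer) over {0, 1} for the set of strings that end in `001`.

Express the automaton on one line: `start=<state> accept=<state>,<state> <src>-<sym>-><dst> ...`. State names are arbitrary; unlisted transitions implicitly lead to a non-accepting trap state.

start=s0 accept=s3 s0-0->s1 s0-1->s0 s1-0->s2 s1-1->s0 s2-0->s2 s2-1->s3 s3-0->s1 s3-1->s0

Let each state record the length of the longest suffix of the input read so far that is also a prefix of `001`. s1 means the last symbol is `0`; s2 means the last 2 symbols are `00`; s3 means the last 3 symbols are `001`. Accept only at s3, where the string currently ends in `001`.
A 4-state machine:
        0   1  
>  s0   s1  s0 
   s1   s2  s0 
   s2   s2  s3 
 * s3   s1  s0 
(> = start, * = accepting)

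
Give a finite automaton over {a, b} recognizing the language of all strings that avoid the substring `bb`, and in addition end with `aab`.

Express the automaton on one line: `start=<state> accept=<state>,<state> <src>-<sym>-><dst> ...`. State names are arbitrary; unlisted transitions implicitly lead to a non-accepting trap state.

Run two small machines in parallel and take their product. One (3 states) tracks partial matches of the forbidden pattern `bb`; the other (4 states) tracks how much of the suffix `aab` has currently been matched. Each combined state is a pair, one component from each; accept when both components accept.
A 9-state machine:
        a   b  
>  S0   S1  S2 
   S1   S3  S2 
   S2   S1  S4 
   S3   S3  S5 
   S4   S6  S4 
 * S5   S1  S4 
   S6   S7  S4 
   S7   S7  S8 
   S8   S6  S4 
(> = start, * = accepting)

start=S0 accept=S5 S0-a->S1 S0-b->S2 S1-a->S3 S1-b->S2 S2-a->S1 S2-b->S4 S3-a->S3 S3-b->S5 S4-a->S6 S4-b->S4 S5-a->S1 S5-b->S4 S6-a->S7 S6-b->S4 S7-a->S7 S7-b->S8 S8-a->S6 S8-b->S4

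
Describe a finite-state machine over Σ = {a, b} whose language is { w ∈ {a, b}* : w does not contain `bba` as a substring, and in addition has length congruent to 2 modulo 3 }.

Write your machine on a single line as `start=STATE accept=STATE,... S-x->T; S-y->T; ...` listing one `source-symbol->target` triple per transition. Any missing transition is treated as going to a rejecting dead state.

Run two small machines in parallel and take their product. One (4 states) tracks partial matches of the forbidden pattern `bba`; the other (3 states) tracks the input length modulo 3. Each combined state is a pair, one component from each; accept when both components accept. Minimizing collapses redundant product states.
A 10-state machine:
        a   b  
>  q0   q1  q2 
   q1   q3  q4 
   q2   q3  q5 
 * q3   q0  q6 
 * q4   q0  q7 
 * q5   q8  q7 
   q6   q1  q9 
   q7   q8  q9 
   q8   q8  q8 
   q9   q8  q5 
(> = start, * = accepting)

start=q0; accept=q3,q4,q5; q0-a->q1; q0-b->q2; q1-a->q3; q1-b->q4; q2-a->q3; q2-b->q5; q3-a->q0; q3-b->q6; q4-a->q0; q4-b->q7; q5-a->q8; q5-b->q7; q6-a->q1; q6-b->q9; q7-a->q8; q7-b->q9; q8-a->q8; q8-b->q8; q9-a->q8; q9-b->q5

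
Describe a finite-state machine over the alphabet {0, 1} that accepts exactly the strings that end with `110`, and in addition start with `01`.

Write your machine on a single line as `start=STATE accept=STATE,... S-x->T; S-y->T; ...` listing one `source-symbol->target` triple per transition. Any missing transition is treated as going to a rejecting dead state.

start=q0; accept=q9; q0-0->q1; q0-1->q2; q1-0->q3; q1-1->q4; q2-0->q3; q2-1->q5; q3-0->q3; q3-1->q2; q4-0->q6; q4-1->q7; q5-0->q8; q5-1->q5; q6-0->q6; q6-1->q4; q7-0->q9; q7-1->q7; q8-0->q3; q8-1->q2; q9-0->q6; q9-1->q4

Handle the two conditions separately and then intersect. The first has 4 states tracking how much of the suffix `110` has currently been matched; the second has 4 states tracking whether the input so far still matches the prefix `01`. A product state is a pair (one from each), accepting exactly when both do.
10 states suffice.
        0   1  
>  q0   q1  q2 
   q1   q3  q4 
   q2   q3  q5 
   q3   q3  q2 
   q4   q6  q7 
   q5   q8  q5 
   q6   q6  q4 
   q7   q9  q7 
   q8   q3  q2 
 * q9   q6  q4 
(> = start, * = accepting)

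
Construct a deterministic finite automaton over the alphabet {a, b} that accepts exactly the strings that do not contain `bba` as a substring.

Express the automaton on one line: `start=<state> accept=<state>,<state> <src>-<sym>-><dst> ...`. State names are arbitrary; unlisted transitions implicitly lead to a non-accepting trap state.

Track partial matches of the forbidden pattern `bba`. State s3 is a dead state reached once `bba` has occurred; every other state accepts. s0 means no part of `bba` is currently matched.
4 states suffice.
        a   b  
>* s0   s0  s1 
 * s1   s0  s2 
 * s2   s3  s2 
   s3   s3  s3 
(> = start, * = accepting)

start=s0 accept=s0,s1,s2 s0-a->s0 s0-b->s1 s1-a->s0 s1-b->s2 s2-a->s3 s2-b->s2 s3-a->s3 s3-b->s3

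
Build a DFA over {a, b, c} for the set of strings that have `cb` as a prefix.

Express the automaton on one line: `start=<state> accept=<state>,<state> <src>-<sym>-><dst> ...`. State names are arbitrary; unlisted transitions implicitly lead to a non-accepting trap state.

start=q0 accept=q2 q0-a->q3 q0-b->q3 q0-c->q1 q1-a->q3 q1-b->q2 q1-c->q3 q2-a->q2 q2-b->q2 q2-c->q2 q3-a->q3 q3-b->q3 q3-c->q3

Check the first 2 symbols one by one: q0 through q1 record how many have matched `cb` so far; any wrong symbol goes to the dead state q3. After all 2 match we enter the accepting sink q2.
With 4 states:
        a   b   c  
>  q0   q3  q3  q1 
   q1   q3  q2  q3 
 * q2   q2  q2  q2 
   q3   q3  q3  q3 
(> = start, * = accepting)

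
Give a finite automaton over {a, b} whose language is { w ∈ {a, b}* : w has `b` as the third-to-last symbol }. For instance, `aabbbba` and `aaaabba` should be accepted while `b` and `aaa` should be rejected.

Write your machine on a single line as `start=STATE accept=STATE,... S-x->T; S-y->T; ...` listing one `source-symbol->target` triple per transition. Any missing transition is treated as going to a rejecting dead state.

Because acceptance depends on a position counted from the end, the machine has to buffer the most recent 3 symbols. Make each state the string of the last up-to-3 symbols read; on input `x` shift the window left and append `x`. Accept when the buffered window has length 3 and begins with `b`.
A 15-state machine:
          a    b  
>  q0     q1   q2 
   q1     q3   q4 
   q2     q5   q6 
   q3     q7   q8 
   q4     q9  q10 
   q5    q11  q12 
   q6    q13  q14 
   q7     q7   q8 
   q8     q9  q10 
   q9    q11  q12 
   q10   q13  q14 
 * q11    q7   q8 
 * q12    q9  q10 
 * q13   q11  q12 
 * q14   q13  q14 
(> = start, * = accepting)

start=q0; accept=q11,q12,q13,q14; q0-a->q1; q0-b->q2; q1-a->q3; q1-b->q4; q2-a->q5; q2-b->q6; q3-a->q7; q3-b->q8; q4-a->q9; q4-b->q10; q5-a->q11; q5-b->q12; q6-a->q13; q6-b->q14; q7-a->q7; q7-b->q8; q8-a->q9; q8-b->q10; q9-a->q11; q9-b->q12; q10-a->q13; q10-b->q14; q11-a->q7; q11-b->q8; q12-a->q9; q12-b->q10; q13-a->q11; q13-b->q12; q14-a->q13; q14-b->q14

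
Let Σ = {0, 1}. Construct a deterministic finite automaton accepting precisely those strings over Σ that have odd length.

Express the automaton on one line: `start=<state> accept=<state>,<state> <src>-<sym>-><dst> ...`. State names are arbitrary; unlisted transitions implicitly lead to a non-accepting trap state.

Count input length modulo 2: every symbol advances one step around the cycle q0 → q1 → q0. Accept at q1.
        0   1  
>  q0   q1  q1 
 * q1   q0  q0 
(> = start, * = accepting)

start=q0 accept=q1 q0-0->q1 q0-1->q1 q1-0->q0 q1-1->q0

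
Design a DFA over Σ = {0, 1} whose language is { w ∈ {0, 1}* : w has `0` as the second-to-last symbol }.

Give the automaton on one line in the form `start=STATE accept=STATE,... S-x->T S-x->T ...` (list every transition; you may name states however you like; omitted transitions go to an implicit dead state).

Because acceptance depends on a position counted from the end, the machine has to buffer the most recent 2 symbols. Make each state the string of the last up-to-2 symbols read; on input `x` shift the window left and append `x`. Accept when the buffered window has length 2 and begins with `0`.
A 7-state machine:
        0   1  
>  s0   s1  s2 
   s1   s3  s4 
   s2   s5  s6 
 * s3   s3  s4 
 * s4   s5  s6 
   s5   s3  s4 
   s6   s5  s6 
(> = start, * = accepting)

start=s0 accept=s3,s4 s0-0->s1 s0-1->s2 s1-0->s3 s1-1->s4 s2-0->s5 s2-1->s6 s3-0->s3 s3-1->s4 s4-0->s5 s4-1->s6 s5-0->s3 s5-1->s4 s6-0->s5 s6-1->s6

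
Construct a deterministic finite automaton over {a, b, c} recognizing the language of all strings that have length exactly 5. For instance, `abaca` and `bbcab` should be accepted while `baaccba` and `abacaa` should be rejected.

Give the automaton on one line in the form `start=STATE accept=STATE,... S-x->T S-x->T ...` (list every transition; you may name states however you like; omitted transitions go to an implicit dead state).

Count input length up to 6: every symbol moves from s0 toward s6, which means 'more than 5' and absorbs. Accept from {s5}.
A 7-state machine:
        a   b   c  
>  s0   s1  s1  s1 
   s1   s2  s2  s2 
   s2   s3  s3  s3 
   s3   s4  s4  s4 
   s4   s5  s5  s5 
 * s5   s6  s6  s6 
   s6   s6  s6  s6 
(> = start, * = accepting)

start=s0 accept=s5 s0-a->s1 s0-b->s1 s0-c->s1 s1-a->s2 s1-b->s2 s1-c->s2 s2-a->s3 s2-b->s3 s2-c->s3 s3-a->s4 s3-b->s4 s3-c->s4 s4-a->s5 s4-b->s5 s4-c->s5 s5-a->s6 s5-b->s6 s5-c->s6 s6-a->s6 s6-b->s6 s6-c->s6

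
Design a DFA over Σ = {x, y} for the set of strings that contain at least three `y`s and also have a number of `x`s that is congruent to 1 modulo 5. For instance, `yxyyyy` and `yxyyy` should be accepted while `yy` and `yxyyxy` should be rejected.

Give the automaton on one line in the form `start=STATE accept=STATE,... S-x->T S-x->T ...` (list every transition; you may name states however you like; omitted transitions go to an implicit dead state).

Run two small machines in parallel and take their product. One (5 states) tracks the count of `y`s, saturating at 4; the other (5 states) tracks the count of `x`s modulo 5. Each combined state is a pair, one component from each; accept when both components accept. After merging equivalent states the machine shrinks.
          x    y  
>  q0     q1   q2 
   q1     q3   q4 
   q2     q4   q5 
   q3     q6   q7 
   q4     q7   q8 
   q5     q8   q9 
   q6    q10  q11 
   q7    q11  q12 
   q8    q12  q13 
   q9    q13   q9 
   q10    q0  q14 
   q11   q14  q15 
   q12   q15  q16 
 * q13   q16  q13 
   q14    q2  q17 
   q15   q17  q18 
   q16   q18  q16 
   q17    q5  q19 
   q18   q19  q18 
   q19    q9  q19 
(> = start, * = accepting)

start=q0 accept=q13 q0-x->q1 q0-y->q2 q1-x->q3 q1-y->q4 q2-x->q4 q2-y->q5 q3-x->q6 q3-y->q7 q4-x->q7 q4-y->q8 q5-x->q8 q5-y->q9 q6-x->q10 q6-y->q11 q7-x->q11 q7-y->q12 q8-x->q12 q8-y->q13 q9-x->q13 q9-y->q9 q10-x->q0 q10-y->q14 q11-x->q14 q11-y->q15 q12-x->q15 q12-y->q16 q13-x->q16 q13-y->q13 q14-x->q2 q14-y->q17 q15-x->q17 q15-y->q18 q16-x->q18 q16-y->q16 q17-x->q5 q17-y->q19 q18-x->q19 q18-y->q18 q19-x->q9 q19-y->q19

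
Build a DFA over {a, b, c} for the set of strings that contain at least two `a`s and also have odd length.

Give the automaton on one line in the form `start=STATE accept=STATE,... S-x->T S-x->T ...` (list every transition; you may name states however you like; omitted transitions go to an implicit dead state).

start=q0 accept=q5 q0-a->q1 q0-b->q2 q0-c->q2 q1-a->q3 q1-b->q4 q1-c->q4 q2-a->q4 q2-b->q0 q2-c->q0 q3-a->q5 q3-b->q5 q3-c->q5 q4-a->q5 q4-b->q1 q4-c->q1 q5-a->q3 q5-b->q3 q5-c->q3

Handle the two conditions separately and then intersect. The first has 4 states tracking the count of `a`s, saturating at 3; the second has 2 states tracking the input length modulo 2. A product state is a pair (one from each), accepting exactly when both do. After merging equivalent states the machine shrinks.
        a   b   c  
>  q0   q1  q2  q2 
   q1   q3  q4  q4 
   q2   q4  q0  q0 
   q3   q5  q5  q5 
   q4   q5  q1  q1 
 * q5   q3  q3  q3 
(> = start, * = accepting)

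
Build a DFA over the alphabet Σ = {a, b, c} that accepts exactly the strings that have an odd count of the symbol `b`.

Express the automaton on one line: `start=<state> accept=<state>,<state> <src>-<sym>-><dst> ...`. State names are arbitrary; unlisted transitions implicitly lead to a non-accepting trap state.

The only thing that matters is how many `b`s have appeared, reduced mod 2. Use one state per residue: S0 for 0, …, S1 for 1. Reading `b` moves to the next residue; anything else stays put. S1 is accepting.
        a   b   c  
>  S0   S0  S1  S0 
 * S1   S1  S0  S1 
(> = start, * = accepting)

start=S0 accept=S1 S0-a->S0 S0-b->S1 S0-c->S0 S1-a->S1 S1-b->S0 S1-c->S1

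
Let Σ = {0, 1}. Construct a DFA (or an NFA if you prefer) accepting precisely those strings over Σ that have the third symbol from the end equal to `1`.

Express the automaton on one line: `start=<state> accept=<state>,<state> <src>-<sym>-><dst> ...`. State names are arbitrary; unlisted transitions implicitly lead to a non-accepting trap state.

start=S0 accept=S11,S12,S13,S14 S0-0->S1 S0-1->S2 S1-0->S3 S1-1->S4 S2-0->S5 S2-1->S6 S3-0->S7 S3-1->S8 S4-0->S9 S4-1->S10 S5-0->S11 S5-1->S12 S6-0->S13 S6-1->S14 S7-0->S7 S7-1->S8 S8-0->S9 S8-1->S10 S9-0->S11 S9-1->S12 S10-0->S13 S10-1->S14 S11-0->S7 S11-1->S8 S12-0->S9 S12-1->S10 S13-0->S11 S13-1->S12 S14-0->S13 S14-1->S14

Because acceptance depends on a position counted from the end, the machine has to buffer the most recent 3 symbols. Make each state the string of the last up-to-3 symbols read; on input `x` shift the window left and append `x`. Accept when the buffered window has length 3 and begins with `1`.
With 15 states:
          0    1  
>  S0     S1   S2 
   S1     S3   S4 
   S2     S5   S6 
   S3     S7   S8 
   S4     S9  S10 
   S5    S11  S12 
   S6    S13  S14 
   S7     S7   S8 
   S8     S9  S10 
   S9    S11  S12 
   S10   S13  S14 
 * S11    S7   S8 
 * S12    S9  S10 
 * S13   S11  S12 
 * S14   S13  S14 
(> = start, * = accepting)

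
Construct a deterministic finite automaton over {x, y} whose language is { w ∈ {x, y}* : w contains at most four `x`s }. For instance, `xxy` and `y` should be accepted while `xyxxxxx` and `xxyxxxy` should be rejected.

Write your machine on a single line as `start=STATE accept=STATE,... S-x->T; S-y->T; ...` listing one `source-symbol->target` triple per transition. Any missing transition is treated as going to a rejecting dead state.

Count `x`s, saturating at 5: states s0 through s4 mean 0 through 4 `x`s seen; s5 means more than 4. Each `x` increments (capped at s5); other symbols loop. Accept from {s0, s1, s2, s3, s4}.
        x   y  
>* s0   s1  s0 
 * s1   s2  s1 
 * s2   s3  s2 
 * s3   s4  s3 
 * s4   s5  s4 
   s5   s5  s5 
(> = start, * = accepting)

start=s0; accept=s0,s1,s2,s3,s4; s0-x->s1; s0-y->s0; s1-x->s2; s1-y->s1; s2-x->s3; s2-y->s2; s3-x->s4; s3-y->s3; s4-x->s5; s4-y->s4; s5-x->s5; s5-y->s5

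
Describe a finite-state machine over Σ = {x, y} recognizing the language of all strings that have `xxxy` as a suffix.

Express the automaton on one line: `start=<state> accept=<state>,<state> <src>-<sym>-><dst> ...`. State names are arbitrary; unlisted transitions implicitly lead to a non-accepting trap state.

Let each state record the length of the longest suffix of the input read so far that is also a prefix of `xxxy`. s1 means the last symbol is `x`; s2 means the last 2 symbols are `xx`; s3 means the last 3 symbols are `xxx`; s4 means the last 4 symbols are `xxxy`. Accept only at s4, where the string currently ends in `xxxy`.
5 states suffice.
        x   y  
>  s0   s1  s0 
   s1   s2  s0 
   s2   s3  s0 
   s3   s3  s4 
 * s4   s1  s0 
(> = start, * = accepting)

start=s0 accept=s4 s0-x->s1 s0-y->s0 s1-x->s2 s1-y->s0 s2-x->s3 s2-y->s0 s3-x->s3 s3-y->s4 s4-x->s1 s4-y->s0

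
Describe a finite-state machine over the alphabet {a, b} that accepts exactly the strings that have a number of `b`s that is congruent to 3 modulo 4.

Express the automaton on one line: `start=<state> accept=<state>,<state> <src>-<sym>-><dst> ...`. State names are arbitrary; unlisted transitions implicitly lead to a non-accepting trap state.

start=s0 accept=s3 s0-a->s0 s0-b->s1 s1-a->s1 s1-b->s2 s2-a->s2 s2-b->s3 s3-a->s3 s3-b->s0

The only thing that matters is how many `b`s have appeared, reduced mod 4. Use one state per residue: s0 for 0, …, s3 for 3. Reading `b` moves to the next residue; anything else stays put. s3 is accepting.
4 states suffice.
        a   b  
>  s0   s0  s1 
   s1   s1  s2 
   s2   s2  s3 
 * s3   s3  s0 
(> = start, * = accepting)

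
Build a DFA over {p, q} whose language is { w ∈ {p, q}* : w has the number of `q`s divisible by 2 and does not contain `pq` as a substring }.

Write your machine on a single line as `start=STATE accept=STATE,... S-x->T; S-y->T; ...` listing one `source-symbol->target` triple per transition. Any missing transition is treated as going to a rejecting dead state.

start=s0; accept=s0,s1; s0-p->s1; s0-q->s2; s1-p->s1; s1-q->s3; s2-p->s4; s2-q->s0; s3-p->s3; s3-q->s5; s4-p->s4; s4-q->s5; s5-p->s5; s5-q->s3

Run two small machines in parallel and take their product. One (2 states) tracks the count of `q`s modulo 2; the other (3 states) tracks partial matches of the forbidden pattern `pq`. Each combined state is a pair, one component from each; accept when both components accept.
With 6 states:
        p   q  
>* s0   s1  s2 
 * s1   s1  s3 
   s2   s4  s0 
   s3   s3  s5 
   s4   s4  s5 
   s5   s5  s3 
(> = start, * = accepting)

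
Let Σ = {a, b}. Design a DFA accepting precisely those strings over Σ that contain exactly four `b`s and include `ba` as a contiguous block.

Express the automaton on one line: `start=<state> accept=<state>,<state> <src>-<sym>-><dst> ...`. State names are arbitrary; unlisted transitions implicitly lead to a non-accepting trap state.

Build one automaton per condition and run them in lockstep. The first has 6 states tracking the count of `b`s, saturating at 5; the second has 3 states tracking whether and how much of `ba` has been seen. A product state is a pair (one from each), accepting exactly when both do. Minimizing collapses redundant product states.
A 10-state machine:
        a   b  
>  q0   q0  q1 
   q1   q2  q3 
   q2   q2  q4 
   q3   q4  q5 
   q4   q4  q6 
   q5   q6  q7 
   q6   q6  q8 
   q7   q8  q9 
 * q8   q8  q9 
   q9   q9  q9 
(> = start, * = accepting)

start=q0 accept=q8 q0-a->q0 q0-b->q1 q1-a->q2 q1-b->q3 q2-a->q2 q2-b->q4 q3-a->q4 q3-b->q5 q4-a->q4 q4-b->q6 q5-a->q6 q5-b->q7 q6-a->q6 q6-b->q8 q7-a->q8 q7-b->q9 q8-a->q8 q8-b->q9 q9-a->q9 q9-b->q9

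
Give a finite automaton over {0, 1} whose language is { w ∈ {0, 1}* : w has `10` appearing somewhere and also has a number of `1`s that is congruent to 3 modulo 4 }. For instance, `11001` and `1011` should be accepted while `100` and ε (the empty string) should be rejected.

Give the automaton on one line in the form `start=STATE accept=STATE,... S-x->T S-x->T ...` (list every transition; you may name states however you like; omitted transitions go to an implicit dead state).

start=q0 accept=q6 q0-0->q0 q0-1->q1 q1-0->q2 q1-1->q3 q2-0->q2 q2-1->q4 q3-0->q4 q3-1->q5 q4-0->q4 q4-1->q6 q5-0->q6 q5-1->q7 q6-0->q6 q6-1->q8 q7-0->q8 q7-1->q1 q8-0->q8 q8-1->q2

Handle the two conditions separately and then intersect. The first has 3 states tracking whether and how much of `10` has been seen; the second has 4 states tracking the count of `1`s modulo 4. A product state is a pair (one from each), accepting exactly when both do.
With 9 states:
        0   1  
>  q0   q0  q1 
   q1   q2  q3 
   q2   q2  q4 
   q3   q4  q5 
   q4   q4  q6 
   q5   q6  q7 
 * q6   q6  q8 
   q7   q8  q1 
   q8   q8  q2 
(> = start, * = accepting)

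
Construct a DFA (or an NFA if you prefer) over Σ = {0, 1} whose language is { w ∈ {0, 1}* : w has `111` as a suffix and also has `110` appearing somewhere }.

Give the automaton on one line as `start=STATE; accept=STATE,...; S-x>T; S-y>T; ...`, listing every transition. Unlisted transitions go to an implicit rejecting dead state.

start=A; accept=G; A-0>A; A-1>B; B-0>A; B-1>C; C-0>D; C-1>C; D-0>D; D-1>E; E-0>D; E-1>F; F-0>D; F-1>G; G-0>D; G-1>G

Run two small machines in parallel and take their product. One (4 states) tracks how much of the suffix `111` has currently been matched; the other (4 states) tracks whether and how much of `110` has been seen. Each combined state is a pair, one component from each; accept when both components accept. Equivalent product states are then merged.
A 7-state machine:
       0  1 
>  A   A  B 
   B   A  C 
   C   D  C 
   D   D  E 
   E   D  F 
   F   D  G 
 * G   D  G 
(> = start, * = accepting)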